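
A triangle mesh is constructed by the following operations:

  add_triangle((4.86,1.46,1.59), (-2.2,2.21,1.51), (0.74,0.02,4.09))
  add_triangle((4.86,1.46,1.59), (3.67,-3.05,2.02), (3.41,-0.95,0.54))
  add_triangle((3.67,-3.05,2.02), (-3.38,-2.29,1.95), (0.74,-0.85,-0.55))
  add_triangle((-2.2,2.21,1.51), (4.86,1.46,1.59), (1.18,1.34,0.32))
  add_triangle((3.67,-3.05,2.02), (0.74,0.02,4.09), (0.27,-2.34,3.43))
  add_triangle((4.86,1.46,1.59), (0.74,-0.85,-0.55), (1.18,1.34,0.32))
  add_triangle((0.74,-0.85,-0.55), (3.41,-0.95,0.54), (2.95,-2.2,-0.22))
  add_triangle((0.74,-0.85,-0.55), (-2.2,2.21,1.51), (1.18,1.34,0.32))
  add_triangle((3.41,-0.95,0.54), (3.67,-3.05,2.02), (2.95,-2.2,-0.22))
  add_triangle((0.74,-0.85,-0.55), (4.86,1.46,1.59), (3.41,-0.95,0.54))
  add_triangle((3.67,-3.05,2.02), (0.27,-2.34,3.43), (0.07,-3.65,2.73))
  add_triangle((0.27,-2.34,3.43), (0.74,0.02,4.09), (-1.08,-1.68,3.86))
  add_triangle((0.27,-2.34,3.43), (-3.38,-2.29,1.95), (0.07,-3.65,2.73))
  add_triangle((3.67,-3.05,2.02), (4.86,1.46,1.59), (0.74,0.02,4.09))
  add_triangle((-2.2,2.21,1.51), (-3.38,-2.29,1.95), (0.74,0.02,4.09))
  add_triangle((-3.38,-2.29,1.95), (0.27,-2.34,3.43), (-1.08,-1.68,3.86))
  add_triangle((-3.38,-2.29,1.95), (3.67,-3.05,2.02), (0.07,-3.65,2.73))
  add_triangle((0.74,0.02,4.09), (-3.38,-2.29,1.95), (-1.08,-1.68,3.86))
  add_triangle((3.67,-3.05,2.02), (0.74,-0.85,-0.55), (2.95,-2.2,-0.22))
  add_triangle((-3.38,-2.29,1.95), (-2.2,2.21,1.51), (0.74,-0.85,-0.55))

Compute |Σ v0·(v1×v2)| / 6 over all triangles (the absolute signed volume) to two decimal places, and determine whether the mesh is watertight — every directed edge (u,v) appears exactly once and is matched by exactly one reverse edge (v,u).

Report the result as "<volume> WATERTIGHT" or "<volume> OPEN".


64.44 WATERTIGHT

Per-triangle v0·(v1×v2)/6:
  t1: +9.3134
  t2: +3.2464
  t3: +3.5335
  t4: +1.9335
  t5: +6.0401
  t6: +0.6897
  t7: +0.2711
  t8: -0.0052
  t9: +1.9188
  t10: +0.7668
  t11: +3.7263
  t12: +2.4510
  t13: +3.5313
  t14: +12.8083
  t15: +9.4814
  t16: +2.6850
  t17: +0.0230
  t18: +1.5352
  t19: +0.4124
  t20: +0.0733
Σ = +64.4353 → |volume| = 64.44

Directed edges: 60 total, each appears once with its reverse present → watertight.


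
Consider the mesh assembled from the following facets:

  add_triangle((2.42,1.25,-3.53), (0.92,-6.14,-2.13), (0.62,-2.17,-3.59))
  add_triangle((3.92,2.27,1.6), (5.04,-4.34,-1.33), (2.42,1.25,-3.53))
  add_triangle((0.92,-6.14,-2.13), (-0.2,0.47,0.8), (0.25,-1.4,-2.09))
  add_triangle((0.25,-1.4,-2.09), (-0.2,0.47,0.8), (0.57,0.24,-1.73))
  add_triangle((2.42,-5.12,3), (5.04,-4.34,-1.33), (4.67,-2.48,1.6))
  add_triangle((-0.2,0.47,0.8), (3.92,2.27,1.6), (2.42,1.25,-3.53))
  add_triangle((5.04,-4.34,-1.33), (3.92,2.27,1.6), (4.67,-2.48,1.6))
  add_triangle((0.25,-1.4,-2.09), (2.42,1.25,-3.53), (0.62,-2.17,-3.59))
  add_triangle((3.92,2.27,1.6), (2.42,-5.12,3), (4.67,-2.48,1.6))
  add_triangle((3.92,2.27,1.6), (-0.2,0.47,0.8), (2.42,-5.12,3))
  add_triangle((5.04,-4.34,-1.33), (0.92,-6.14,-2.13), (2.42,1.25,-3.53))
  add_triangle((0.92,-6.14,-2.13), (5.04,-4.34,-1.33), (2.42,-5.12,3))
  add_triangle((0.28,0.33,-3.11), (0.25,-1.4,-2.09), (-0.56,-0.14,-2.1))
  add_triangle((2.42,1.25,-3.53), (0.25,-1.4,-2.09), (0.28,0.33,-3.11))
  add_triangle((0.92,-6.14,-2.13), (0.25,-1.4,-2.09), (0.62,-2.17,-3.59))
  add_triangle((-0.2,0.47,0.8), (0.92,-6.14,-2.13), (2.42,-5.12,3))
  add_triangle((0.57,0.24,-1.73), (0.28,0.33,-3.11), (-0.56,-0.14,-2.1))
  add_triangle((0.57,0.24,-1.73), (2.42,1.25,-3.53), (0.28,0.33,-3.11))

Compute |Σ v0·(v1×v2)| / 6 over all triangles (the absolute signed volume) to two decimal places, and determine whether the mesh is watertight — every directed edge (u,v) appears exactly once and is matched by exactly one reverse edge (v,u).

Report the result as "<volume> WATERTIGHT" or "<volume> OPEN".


Per-triangle v0·(v1×v2)/6:
  t1: +6.3741
  t2: +21.0894
  t3: +0.1865
  t4: +0.0425
  t5: +11.9346
  t6: +1.6419
  t7: +10.0208
  t8: +0.0766
  t9: +8.1199
  t10: +4.5265
  t11: +18.2736
  t12: +21.1582
  t13: +0.6413
  t14: +1.7952
  t15: +0.3673
  t16: +1.7107
  t17: -0.0560
  t18: -0.1265
Σ = +107.7766 → |volume| = 107.78

Directed edges: 54 total; 6 unmatched, e.g. (-0.2,0.47,0.8)→(0.57,0.24,-1.73) → open.

107.78 OPEN


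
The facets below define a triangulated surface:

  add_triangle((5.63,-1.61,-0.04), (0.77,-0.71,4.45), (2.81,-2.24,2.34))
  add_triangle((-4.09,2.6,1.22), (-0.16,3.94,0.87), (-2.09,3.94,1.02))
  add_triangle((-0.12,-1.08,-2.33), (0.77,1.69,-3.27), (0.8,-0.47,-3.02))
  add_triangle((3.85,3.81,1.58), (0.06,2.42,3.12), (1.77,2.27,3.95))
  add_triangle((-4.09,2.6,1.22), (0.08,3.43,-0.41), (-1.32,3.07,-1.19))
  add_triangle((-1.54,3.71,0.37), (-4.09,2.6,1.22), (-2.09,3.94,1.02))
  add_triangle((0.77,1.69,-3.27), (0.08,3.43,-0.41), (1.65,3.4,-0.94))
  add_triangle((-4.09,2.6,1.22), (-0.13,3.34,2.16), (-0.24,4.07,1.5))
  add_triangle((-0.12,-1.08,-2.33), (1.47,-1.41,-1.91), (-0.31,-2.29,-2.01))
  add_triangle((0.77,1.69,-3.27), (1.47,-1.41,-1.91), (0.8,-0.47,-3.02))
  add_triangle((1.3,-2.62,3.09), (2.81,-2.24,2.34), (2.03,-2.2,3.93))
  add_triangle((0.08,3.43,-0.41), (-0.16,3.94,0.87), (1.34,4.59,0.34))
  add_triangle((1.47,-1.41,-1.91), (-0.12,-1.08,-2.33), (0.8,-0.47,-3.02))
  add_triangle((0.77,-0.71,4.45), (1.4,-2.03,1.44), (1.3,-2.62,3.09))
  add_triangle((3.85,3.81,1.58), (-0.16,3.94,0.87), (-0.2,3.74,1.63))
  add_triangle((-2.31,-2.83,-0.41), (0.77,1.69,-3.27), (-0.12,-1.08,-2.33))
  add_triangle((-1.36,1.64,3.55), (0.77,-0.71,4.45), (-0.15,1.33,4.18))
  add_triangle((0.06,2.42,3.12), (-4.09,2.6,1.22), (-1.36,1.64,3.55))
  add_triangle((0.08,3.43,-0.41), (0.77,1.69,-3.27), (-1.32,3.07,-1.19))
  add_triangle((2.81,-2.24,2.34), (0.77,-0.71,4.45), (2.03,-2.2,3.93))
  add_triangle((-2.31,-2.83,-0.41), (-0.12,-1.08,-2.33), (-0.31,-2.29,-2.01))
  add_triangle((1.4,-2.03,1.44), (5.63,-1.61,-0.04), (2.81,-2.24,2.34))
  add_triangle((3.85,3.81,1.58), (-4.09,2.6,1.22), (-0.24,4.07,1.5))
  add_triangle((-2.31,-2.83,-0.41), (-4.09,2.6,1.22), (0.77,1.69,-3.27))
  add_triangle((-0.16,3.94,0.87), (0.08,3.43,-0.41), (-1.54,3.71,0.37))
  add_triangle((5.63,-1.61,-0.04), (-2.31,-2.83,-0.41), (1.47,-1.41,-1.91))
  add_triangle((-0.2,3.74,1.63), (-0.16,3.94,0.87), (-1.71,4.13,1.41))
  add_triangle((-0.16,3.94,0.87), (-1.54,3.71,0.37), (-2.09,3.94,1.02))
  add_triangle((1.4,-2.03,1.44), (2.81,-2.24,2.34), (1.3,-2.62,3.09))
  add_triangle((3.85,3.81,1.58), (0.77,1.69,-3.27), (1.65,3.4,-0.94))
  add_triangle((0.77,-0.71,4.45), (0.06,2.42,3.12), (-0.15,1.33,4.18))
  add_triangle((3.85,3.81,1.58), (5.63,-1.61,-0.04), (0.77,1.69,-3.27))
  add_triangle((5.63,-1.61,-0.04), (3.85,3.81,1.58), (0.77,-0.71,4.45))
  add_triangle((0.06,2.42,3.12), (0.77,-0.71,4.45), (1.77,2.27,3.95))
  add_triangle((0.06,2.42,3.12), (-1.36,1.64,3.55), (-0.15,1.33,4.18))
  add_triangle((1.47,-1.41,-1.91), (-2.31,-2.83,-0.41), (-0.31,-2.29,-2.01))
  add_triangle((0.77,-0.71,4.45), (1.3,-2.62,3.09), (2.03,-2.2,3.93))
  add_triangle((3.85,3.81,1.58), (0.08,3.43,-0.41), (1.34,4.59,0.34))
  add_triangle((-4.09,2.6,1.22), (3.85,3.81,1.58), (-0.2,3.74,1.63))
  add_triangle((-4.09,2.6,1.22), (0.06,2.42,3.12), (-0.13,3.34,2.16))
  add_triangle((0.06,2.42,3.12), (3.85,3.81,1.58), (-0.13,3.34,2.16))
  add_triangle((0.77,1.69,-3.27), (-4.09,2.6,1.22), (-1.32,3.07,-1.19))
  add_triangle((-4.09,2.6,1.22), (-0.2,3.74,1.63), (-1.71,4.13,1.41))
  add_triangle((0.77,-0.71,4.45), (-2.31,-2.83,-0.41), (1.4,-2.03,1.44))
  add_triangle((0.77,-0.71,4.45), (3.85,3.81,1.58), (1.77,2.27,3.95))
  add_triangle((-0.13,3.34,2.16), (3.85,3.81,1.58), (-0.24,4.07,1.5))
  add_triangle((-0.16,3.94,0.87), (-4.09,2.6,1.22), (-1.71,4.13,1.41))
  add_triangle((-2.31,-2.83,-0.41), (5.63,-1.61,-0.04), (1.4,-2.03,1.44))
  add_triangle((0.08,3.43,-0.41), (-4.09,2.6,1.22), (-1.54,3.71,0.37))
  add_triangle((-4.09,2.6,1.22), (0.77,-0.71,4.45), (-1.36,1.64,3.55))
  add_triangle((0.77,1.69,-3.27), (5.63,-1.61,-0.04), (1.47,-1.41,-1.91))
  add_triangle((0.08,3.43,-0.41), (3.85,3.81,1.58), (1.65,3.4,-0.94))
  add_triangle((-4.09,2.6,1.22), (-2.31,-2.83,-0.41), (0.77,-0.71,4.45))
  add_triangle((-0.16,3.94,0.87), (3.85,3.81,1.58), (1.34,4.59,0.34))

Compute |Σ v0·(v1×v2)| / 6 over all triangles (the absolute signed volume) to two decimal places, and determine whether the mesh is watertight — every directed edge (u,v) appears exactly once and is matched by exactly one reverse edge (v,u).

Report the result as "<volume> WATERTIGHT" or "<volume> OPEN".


Per-triangle v0·(v1×v2)/6:
  t1: +4.9207
  t2: +0.4261
  t3: +0.8507
  t4: +3.8533
  t5: +3.1707
  t6: +0.8974
  t7: +2.5319
  t8: +2.4928
  t9: +0.8694
  t10: +1.0131
  t11: +1.1141
  t12: +1.0731
  t13: +0.7610
  t14: -0.7936
  t15: +2.1381
  t16: +1.8873
  t17: +1.4949
  t18: +3.6100
  t19: +2.7844
  t20: +0.9369
  t21: +0.9957
  t22: +1.6544
  t23: -1.1930
  t24: +10.5413
  t25: +1.1297
  t26: +5.8257
  t27: +0.7987
  t28: +0.7062
  t29: +0.6559
  t30: +3.1033
  t31: +1.1791
  t32: +17.9244
  t33: +21.2701
  t34: +3.3834
  t35: +1.2868
  t36: +0.8202
  t37: +1.2368
  t38: +0.4761
  t39: +0.0212
  t40: +3.4131
  t41: +3.5368
  t42: +2.2705
  t43: +1.0410
  t44: +5.4609
  t45: +4.4199
  t46: +2.5599
  t47: +0.6490
  t48: +5.4011
  t49: +0.5068
  t50: +2.9463
  t51: +6.4362
  t52: +2.9749
  t53: +13.8772
  t54: +2.5117
Σ = +165.8536 → |volume| = 165.85

Directed edges: 162 total, each appears once with its reverse present → watertight.

165.85 WATERTIGHT


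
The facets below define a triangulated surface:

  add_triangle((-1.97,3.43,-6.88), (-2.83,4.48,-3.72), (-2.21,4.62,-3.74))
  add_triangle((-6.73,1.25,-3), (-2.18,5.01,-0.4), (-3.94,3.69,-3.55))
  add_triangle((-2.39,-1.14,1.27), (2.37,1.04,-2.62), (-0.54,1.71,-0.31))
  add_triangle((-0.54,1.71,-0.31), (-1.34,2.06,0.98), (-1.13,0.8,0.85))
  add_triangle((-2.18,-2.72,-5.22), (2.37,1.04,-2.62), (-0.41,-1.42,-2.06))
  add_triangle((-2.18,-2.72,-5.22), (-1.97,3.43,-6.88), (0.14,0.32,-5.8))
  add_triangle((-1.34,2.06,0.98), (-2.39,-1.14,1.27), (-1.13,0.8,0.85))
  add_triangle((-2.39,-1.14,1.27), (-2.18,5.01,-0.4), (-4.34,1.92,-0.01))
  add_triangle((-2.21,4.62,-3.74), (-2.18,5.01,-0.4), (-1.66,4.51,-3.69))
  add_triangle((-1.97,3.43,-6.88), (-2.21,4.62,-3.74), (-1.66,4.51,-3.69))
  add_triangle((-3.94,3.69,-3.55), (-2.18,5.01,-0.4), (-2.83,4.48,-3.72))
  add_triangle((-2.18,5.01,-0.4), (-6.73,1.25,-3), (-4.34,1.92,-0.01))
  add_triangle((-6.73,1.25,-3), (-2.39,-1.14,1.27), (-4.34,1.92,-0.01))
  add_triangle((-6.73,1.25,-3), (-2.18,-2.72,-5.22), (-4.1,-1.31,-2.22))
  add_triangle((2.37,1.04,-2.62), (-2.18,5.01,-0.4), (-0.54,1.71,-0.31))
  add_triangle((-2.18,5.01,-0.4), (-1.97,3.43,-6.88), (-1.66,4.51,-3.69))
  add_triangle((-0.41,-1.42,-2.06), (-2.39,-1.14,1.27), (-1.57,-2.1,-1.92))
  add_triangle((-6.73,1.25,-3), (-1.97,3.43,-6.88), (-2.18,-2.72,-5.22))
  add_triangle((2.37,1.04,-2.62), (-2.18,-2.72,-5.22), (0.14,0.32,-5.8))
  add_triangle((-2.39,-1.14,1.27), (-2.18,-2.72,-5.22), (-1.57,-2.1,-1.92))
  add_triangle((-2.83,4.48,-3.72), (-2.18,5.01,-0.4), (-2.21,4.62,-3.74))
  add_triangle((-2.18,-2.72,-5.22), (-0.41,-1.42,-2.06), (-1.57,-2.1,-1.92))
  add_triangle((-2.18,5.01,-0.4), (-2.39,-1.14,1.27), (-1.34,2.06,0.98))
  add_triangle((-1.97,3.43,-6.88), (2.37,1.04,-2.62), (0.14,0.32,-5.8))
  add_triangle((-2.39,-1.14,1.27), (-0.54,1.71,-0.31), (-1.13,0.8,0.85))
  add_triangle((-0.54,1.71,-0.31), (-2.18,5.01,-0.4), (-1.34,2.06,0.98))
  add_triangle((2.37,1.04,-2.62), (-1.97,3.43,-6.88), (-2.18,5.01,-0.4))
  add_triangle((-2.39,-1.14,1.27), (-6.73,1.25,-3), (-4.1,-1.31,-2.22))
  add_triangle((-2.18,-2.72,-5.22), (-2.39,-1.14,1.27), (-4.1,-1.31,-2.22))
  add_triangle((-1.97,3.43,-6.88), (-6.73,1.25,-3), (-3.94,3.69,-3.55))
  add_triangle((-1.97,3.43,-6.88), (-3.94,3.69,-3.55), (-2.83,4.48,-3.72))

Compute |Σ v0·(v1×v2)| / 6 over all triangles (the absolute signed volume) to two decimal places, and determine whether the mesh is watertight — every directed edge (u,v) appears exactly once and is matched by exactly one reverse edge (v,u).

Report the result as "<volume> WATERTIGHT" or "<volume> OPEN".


Per-triangle v0·(v1×v2)/6:
  t1: +2.1469
  t2: +11.1623
  t3: -1.0879
  t4: -0.1429
  t5: +1.9868
  t6: +13.0109
  t7: +0.1254
  t8: +3.1047
  t9: +1.4066
  t10: +1.5814
  t11: +4.1601
  t12: +9.2270
  t13: +6.3372
  t14: +8.4957
  t15: +0.0235
  t16: -2.9960
  t17: +0.1174
  t18: +35.6378
  t19: +4.7114
  t20: +1.5895
  t21: +1.9182
  t22: +0.6624
  t23: +2.3213
  t24: +8.6510
  t25: -0.5140
  t26: +0.1308
  t27: +16.5810
  t28: +6.1234
  t29: +4.5843
  t30: +13.7501
  t31: +4.9153
Σ = +159.7216 → |volume| = 159.72

Directed edges: 93 total; 3 unmatched, e.g. (-2.39,-1.14,1.27)→(2.37,1.04,-2.62) → open.

159.72 OPEN


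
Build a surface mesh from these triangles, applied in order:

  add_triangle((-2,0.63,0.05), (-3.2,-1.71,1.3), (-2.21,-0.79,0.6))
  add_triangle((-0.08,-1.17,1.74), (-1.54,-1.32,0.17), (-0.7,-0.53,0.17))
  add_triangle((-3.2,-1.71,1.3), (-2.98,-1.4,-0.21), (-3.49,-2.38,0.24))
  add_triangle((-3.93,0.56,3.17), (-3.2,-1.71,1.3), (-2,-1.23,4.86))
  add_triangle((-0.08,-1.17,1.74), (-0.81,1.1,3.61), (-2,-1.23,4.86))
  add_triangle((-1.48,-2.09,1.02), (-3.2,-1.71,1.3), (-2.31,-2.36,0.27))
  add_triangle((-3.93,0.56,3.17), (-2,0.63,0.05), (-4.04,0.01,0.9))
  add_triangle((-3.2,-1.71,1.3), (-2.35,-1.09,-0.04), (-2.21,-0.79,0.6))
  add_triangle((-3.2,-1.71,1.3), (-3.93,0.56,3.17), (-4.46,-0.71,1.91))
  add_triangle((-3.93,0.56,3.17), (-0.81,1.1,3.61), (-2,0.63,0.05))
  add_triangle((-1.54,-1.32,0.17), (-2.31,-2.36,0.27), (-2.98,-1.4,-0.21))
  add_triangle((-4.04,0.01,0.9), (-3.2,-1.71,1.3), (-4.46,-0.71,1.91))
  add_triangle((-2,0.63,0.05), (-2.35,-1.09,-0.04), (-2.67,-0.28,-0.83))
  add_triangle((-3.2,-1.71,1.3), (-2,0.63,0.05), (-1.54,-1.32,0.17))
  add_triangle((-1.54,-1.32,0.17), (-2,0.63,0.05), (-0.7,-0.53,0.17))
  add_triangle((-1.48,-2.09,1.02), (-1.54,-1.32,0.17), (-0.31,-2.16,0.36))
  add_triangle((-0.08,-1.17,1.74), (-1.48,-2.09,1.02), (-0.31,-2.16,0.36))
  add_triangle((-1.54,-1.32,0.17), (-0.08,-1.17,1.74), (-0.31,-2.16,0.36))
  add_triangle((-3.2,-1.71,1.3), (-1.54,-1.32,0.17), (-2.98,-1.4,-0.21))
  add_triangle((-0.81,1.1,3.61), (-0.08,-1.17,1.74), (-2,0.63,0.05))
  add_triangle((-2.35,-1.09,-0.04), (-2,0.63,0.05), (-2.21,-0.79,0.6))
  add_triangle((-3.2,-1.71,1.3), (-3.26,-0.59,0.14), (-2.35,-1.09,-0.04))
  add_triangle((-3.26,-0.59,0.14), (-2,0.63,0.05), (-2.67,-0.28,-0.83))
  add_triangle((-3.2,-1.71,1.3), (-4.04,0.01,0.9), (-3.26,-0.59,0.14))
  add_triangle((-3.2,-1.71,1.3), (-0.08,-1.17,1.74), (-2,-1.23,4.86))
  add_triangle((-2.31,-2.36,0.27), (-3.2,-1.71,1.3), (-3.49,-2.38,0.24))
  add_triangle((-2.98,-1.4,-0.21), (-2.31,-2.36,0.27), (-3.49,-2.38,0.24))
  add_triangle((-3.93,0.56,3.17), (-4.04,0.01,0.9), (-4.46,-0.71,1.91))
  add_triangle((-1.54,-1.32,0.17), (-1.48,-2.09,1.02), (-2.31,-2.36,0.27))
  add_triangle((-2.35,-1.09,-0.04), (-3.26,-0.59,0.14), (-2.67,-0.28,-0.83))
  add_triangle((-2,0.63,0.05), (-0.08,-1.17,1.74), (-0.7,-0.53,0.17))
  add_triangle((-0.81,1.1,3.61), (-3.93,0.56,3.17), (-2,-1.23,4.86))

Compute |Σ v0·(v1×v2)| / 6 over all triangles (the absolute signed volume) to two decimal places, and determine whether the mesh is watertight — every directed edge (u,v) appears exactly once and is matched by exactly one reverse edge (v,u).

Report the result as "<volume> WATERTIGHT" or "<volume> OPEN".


21.84 OPEN

Per-triangle v0·(v1×v2)/6:
  t1: -0.1108
  t2: -0.0573
  t3: +0.5111
  t4: +5.8776
  t5: +1.4367
  t6: +0.7145
  t7: +1.1122
  t8: -0.1811
  t9: +1.2650
  t10: +1.6763
  t11: -0.0481
  t12: +0.7750
  t13: -0.5102
  t14: +0.6149
  t15: -0.0589
  t16: +0.3478
  t17: +0.6776
  t18: -0.7496
  t19: -0.4234
  t20: -1.9196
  t21: -0.3813
  t22: +0.5065
  t23: +0.5052
  t24: +0.9146
  t25: +2.2865
  t26: +0.5235
  t27: +0.1485
  t28: +1.4535
  t29: -0.0804
  t30: +0.3567
  t31: -0.3740
  t32: +5.0278
Σ = +21.8368 → |volume| = 21.84

Directed edges: 96 total; 6 unmatched, e.g. (-1.48,-2.09,1.02)→(-3.2,-1.71,1.3) → open.


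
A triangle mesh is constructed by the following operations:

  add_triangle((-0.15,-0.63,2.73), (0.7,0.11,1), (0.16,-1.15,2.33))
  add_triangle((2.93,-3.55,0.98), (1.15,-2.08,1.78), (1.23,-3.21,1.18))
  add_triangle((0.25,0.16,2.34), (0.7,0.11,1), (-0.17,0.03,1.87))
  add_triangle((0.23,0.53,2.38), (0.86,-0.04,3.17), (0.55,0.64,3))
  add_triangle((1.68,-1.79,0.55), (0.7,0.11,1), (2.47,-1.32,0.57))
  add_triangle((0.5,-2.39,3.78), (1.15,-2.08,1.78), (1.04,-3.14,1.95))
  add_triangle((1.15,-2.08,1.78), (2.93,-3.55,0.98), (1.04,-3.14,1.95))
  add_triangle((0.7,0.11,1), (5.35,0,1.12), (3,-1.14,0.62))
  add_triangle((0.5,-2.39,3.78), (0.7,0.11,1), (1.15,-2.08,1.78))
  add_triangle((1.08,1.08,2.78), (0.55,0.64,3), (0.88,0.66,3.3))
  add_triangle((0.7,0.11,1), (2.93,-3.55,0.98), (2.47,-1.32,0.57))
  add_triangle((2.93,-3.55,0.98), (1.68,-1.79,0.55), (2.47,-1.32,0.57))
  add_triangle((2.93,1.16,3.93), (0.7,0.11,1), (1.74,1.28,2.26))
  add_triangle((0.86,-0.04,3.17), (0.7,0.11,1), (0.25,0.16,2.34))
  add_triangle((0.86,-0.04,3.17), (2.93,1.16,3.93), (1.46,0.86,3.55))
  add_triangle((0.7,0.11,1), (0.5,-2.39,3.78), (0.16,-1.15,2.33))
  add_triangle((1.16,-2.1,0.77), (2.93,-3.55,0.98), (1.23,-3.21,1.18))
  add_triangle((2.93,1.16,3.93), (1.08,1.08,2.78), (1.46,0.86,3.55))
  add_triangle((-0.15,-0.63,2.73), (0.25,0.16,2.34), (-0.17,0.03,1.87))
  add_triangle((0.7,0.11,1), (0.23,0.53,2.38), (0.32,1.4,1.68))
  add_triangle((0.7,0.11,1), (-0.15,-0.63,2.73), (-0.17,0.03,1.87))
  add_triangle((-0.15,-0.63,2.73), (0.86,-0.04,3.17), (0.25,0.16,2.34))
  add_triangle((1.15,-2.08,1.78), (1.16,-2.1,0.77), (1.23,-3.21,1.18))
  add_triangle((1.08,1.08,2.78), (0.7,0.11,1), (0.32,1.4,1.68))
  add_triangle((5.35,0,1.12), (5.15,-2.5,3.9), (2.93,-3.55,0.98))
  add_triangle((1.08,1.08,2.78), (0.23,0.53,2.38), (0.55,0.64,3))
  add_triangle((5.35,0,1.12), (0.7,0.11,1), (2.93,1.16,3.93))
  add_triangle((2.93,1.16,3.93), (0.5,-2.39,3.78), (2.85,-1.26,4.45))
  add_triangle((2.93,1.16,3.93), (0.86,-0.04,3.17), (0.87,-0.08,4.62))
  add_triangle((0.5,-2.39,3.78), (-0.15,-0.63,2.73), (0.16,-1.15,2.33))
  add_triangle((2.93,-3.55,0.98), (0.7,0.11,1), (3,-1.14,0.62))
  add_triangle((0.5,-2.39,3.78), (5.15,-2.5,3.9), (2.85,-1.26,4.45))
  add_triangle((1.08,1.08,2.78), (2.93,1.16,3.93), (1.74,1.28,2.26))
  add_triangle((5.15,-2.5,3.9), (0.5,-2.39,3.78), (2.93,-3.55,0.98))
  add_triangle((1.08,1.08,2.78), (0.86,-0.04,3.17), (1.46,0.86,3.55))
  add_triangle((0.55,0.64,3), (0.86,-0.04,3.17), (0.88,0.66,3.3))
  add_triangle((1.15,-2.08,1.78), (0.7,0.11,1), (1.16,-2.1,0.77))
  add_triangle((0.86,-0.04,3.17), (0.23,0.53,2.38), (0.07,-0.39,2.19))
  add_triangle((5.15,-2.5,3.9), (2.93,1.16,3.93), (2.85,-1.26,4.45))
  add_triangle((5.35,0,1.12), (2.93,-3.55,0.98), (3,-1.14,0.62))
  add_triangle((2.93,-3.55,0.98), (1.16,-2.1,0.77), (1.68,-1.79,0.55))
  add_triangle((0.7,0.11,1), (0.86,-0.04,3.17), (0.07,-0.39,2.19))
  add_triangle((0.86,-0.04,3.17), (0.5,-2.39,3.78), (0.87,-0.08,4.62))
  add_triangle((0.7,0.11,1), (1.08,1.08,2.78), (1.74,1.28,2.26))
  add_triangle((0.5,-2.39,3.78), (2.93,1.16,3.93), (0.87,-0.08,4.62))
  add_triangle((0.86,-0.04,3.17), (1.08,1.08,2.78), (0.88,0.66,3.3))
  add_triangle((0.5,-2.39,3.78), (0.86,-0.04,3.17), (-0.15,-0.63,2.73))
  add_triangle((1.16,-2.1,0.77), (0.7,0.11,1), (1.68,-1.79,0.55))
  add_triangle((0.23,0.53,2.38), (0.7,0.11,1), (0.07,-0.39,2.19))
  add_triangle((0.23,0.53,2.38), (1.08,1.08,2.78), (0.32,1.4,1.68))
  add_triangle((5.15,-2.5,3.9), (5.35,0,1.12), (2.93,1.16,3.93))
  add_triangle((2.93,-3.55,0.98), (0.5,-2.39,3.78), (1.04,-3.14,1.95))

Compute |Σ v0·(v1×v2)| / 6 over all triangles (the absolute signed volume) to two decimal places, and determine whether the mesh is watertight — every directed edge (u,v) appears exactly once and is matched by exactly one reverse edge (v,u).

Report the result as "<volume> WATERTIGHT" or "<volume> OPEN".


42.92 WATERTIGHT

Per-triangle v0·(v1×v2)/6:
  t1: -0.2550
  t2: +0.9141
  t3: -0.0166
  t4: +0.0708
  t5: -0.3403
  t6: -0.6285
  t7: -0.7438
  t8: -0.8668
  t9: -0.7691
  t10: +0.0795
  t11: +0.7454
  t12: -0.0210
  t13: -0.0116
  t14: +0.0679
  t15: +0.5734
  t16: -0.1849
  t17: -0.0601
  t18: +0.3238
  t19: +0.1009
  t20: -0.2526
  t21: -0.1690
  t22: +0.2103
  t23: -0.1934
  t24: +0.0649
  t25: +8.1151
  t26: +0.0566
  t27: -0.5575
  t28: +2.8337
  t29: -0.2236
  t30: -0.0017
  t31: -1.1125
  t32: +4.5844
  t33: +0.4079
  t34: +8.4950
  t35: +0.1370
  t36: +0.0924
  t37: -0.2705
  t38: +0.2347
  t39: +4.8983
  t40: +0.3981
  t41: -0.0418
  t42: +0.0481
  t43: -0.4684
  t44: -0.1693
  t45: +3.7195
  t46: +0.1298
  t47: +0.9368
  t48: -0.2800
  t49: -0.2164
  t50: +0.3013
  t51: +10.3120
  t52: +1.9207
Σ = +42.9182 → |volume| = 42.92

Directed edges: 156 total, each appears once with its reverse present → watertight.


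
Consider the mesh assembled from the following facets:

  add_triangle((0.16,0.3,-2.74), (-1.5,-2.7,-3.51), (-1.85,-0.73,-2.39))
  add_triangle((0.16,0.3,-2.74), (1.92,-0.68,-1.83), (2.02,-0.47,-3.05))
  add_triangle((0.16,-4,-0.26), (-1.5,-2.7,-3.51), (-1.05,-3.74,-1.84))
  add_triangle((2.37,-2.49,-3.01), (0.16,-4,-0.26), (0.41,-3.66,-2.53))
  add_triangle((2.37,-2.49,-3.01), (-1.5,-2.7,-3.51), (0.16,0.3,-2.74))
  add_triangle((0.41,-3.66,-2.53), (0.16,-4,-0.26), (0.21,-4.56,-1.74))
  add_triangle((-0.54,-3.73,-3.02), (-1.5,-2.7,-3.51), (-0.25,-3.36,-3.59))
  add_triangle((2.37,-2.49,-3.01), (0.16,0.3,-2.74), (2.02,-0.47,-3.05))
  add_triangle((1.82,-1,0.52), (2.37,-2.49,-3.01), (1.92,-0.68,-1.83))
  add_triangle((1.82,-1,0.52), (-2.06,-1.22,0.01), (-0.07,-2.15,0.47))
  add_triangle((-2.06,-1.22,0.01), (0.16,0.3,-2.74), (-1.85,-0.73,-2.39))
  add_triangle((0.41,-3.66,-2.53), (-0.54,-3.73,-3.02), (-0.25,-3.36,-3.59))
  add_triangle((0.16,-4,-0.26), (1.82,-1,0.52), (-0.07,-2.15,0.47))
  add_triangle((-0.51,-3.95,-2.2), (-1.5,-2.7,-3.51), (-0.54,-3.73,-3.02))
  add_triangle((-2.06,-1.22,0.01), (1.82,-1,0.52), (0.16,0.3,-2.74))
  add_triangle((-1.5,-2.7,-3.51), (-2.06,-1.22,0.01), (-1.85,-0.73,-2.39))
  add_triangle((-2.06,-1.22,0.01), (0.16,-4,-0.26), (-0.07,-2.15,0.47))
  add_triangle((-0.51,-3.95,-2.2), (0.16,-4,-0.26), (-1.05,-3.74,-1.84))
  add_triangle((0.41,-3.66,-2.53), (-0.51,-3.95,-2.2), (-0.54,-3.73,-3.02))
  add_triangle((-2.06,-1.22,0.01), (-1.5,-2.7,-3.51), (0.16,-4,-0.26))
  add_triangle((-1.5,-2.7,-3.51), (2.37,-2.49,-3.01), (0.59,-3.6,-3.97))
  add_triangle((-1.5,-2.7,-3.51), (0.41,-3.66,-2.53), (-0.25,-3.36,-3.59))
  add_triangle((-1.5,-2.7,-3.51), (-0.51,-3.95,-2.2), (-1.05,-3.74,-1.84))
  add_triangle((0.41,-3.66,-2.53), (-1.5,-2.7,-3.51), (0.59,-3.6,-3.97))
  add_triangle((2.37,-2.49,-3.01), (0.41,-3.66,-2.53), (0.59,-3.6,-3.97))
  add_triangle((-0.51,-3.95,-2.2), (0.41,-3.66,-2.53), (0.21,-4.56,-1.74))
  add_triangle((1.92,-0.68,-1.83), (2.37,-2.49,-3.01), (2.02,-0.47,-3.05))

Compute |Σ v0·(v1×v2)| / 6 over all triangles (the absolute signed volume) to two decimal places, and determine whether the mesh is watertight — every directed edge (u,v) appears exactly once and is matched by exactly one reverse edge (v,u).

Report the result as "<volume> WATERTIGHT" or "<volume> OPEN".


Per-triangle v0·(v1×v2)/6:
  t1: +2.0302
  t2: -0.0748
  t3: -0.9548
  t4: +2.9688
  t5: +5.2859
  t6: +0.2115
  t7: +0.7942
  t8: +1.5661
  t9: +1.2764
  t10: +0.0478
  t11: -0.1748
  t12: +0.5718
  t13: +0.7844
  t14: +0.6373
  t15: -1.9169
  t16: +1.9337
  t17: +0.8479
  t18: +0.8429
  t19: +0.5665
  t20: +4.7836
  t21: +0.9346
  t22: -0.7655
  t23: +0.9332
  t24: +1.8161
  t25: +1.7429
  t26: +0.7231
  t27: +0.6530
Σ = +28.0651 → |volume| = 28.07

Directed edges: 81 total; 9 unmatched, e.g. (0.16,0.3,-2.74)→(1.92,-0.68,-1.83) → open.

28.07 OPEN


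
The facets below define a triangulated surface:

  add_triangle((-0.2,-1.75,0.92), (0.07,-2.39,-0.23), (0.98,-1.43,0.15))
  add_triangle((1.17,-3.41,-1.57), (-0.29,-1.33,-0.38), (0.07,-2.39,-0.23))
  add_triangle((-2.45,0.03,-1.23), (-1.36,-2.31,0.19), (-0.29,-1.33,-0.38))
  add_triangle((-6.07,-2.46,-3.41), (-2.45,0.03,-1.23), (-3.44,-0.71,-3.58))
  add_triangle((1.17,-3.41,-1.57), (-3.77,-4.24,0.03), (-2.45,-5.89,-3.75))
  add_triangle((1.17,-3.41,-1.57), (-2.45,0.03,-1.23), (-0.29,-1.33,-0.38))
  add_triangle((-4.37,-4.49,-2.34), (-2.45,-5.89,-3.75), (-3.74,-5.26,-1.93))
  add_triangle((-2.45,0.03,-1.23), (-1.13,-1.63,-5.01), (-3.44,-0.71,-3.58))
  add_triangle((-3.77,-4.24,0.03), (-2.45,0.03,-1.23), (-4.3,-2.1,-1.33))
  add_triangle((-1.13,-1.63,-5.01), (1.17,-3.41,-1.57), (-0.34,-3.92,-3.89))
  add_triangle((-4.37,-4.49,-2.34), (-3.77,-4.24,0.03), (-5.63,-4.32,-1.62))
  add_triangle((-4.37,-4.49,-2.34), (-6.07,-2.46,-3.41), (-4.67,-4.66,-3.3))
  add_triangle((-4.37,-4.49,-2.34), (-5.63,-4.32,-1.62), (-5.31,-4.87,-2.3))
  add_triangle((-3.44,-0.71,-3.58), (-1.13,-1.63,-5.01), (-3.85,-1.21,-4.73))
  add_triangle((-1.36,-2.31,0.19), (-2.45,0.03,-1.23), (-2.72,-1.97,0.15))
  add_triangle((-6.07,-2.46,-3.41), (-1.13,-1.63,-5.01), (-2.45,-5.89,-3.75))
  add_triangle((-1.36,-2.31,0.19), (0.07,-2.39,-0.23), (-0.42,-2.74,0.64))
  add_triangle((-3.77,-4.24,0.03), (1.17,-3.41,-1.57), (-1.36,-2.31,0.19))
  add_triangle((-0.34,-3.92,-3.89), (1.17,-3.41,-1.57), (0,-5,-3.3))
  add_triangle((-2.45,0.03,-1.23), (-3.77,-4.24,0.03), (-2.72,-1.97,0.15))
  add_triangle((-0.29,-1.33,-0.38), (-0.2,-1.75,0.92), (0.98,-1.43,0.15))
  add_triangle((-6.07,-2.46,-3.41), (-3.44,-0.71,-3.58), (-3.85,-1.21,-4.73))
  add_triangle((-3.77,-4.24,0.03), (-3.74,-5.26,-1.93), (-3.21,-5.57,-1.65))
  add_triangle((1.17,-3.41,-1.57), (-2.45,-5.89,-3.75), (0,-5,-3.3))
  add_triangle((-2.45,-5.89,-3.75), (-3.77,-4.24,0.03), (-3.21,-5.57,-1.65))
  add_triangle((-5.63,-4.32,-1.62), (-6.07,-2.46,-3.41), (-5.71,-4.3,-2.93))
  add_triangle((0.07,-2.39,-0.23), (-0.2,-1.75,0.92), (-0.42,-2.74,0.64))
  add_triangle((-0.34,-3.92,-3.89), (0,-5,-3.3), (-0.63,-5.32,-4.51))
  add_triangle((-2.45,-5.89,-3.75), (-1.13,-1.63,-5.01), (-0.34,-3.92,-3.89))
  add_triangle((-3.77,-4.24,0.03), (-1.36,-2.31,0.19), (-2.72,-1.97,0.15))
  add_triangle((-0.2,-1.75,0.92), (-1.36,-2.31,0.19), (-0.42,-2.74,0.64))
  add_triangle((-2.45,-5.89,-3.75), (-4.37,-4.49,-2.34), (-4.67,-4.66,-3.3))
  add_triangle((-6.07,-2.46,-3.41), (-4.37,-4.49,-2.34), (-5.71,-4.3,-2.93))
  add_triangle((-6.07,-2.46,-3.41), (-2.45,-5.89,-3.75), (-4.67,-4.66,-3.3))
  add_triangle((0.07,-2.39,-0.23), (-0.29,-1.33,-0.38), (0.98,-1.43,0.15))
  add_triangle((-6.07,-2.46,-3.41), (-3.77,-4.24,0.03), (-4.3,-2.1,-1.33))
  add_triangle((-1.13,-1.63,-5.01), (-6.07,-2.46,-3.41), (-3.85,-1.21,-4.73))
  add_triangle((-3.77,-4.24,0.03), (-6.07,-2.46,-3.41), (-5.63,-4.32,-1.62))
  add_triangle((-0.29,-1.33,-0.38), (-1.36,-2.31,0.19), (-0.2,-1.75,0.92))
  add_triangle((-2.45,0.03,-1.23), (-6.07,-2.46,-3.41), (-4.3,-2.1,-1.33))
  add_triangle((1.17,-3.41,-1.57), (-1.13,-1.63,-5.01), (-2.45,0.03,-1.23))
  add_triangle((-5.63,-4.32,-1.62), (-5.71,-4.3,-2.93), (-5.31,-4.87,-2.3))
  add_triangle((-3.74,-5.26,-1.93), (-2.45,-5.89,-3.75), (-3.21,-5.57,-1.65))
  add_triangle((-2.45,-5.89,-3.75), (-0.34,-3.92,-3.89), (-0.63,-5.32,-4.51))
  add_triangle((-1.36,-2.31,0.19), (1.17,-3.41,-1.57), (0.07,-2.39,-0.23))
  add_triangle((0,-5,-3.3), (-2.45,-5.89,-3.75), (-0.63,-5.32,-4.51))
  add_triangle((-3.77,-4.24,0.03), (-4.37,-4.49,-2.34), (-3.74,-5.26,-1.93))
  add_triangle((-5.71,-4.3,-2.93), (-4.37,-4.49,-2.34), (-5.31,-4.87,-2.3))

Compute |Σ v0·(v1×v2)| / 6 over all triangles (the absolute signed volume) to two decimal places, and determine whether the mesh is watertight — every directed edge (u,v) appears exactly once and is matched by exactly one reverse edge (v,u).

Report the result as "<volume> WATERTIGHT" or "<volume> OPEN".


70.15 WATERTIGHT

Per-triangle v0·(v1×v2)/6:
  t1: +0.4355
  t2: -0.2701
  t3: -0.6980
  t4: +1.8062
  t5: +8.1193
  t6: -0.8497
  t7: +2.6952
  t8: +0.1206
  t9: +0.2395
  t10: +2.0771
  t11: +2.5577
  t12: +2.1827
  t13: +0.0155
  t14: +0.3338
  t15: -0.7259
  t16: +18.8612
  t17: +0.4318
  t18: +1.2974
  t19: +1.0774
  t20: +1.0797
  t21: -0.3841
  t22: +1.1929
  t23: +1.3039
  t24: +1.5235
  t25: -1.3418
  t26: +2.5269
  t27: +0.1264
  t28: +0.4010
  t29: +5.6510
  t30: +0.1856
  t31: +0.2240
  t32: +2.2091
  t33: +0.5330
  t34: +3.2939
  t35: +0.0565
  t36: +2.2023
  t37: +4.5944
  t38: +0.1961
  t39: -0.3038
  t40: +1.1764
  t41: -4.7120
  t42: +1.0197
  t43: +1.6452
  t44: +0.7439
  t45: +0.5305
  t46: +2.1114
  t47: +2.0954
  t48: +0.5656
Σ = +70.1538 → |volume| = 70.15

Directed edges: 144 total, each appears once with its reverse present → watertight.


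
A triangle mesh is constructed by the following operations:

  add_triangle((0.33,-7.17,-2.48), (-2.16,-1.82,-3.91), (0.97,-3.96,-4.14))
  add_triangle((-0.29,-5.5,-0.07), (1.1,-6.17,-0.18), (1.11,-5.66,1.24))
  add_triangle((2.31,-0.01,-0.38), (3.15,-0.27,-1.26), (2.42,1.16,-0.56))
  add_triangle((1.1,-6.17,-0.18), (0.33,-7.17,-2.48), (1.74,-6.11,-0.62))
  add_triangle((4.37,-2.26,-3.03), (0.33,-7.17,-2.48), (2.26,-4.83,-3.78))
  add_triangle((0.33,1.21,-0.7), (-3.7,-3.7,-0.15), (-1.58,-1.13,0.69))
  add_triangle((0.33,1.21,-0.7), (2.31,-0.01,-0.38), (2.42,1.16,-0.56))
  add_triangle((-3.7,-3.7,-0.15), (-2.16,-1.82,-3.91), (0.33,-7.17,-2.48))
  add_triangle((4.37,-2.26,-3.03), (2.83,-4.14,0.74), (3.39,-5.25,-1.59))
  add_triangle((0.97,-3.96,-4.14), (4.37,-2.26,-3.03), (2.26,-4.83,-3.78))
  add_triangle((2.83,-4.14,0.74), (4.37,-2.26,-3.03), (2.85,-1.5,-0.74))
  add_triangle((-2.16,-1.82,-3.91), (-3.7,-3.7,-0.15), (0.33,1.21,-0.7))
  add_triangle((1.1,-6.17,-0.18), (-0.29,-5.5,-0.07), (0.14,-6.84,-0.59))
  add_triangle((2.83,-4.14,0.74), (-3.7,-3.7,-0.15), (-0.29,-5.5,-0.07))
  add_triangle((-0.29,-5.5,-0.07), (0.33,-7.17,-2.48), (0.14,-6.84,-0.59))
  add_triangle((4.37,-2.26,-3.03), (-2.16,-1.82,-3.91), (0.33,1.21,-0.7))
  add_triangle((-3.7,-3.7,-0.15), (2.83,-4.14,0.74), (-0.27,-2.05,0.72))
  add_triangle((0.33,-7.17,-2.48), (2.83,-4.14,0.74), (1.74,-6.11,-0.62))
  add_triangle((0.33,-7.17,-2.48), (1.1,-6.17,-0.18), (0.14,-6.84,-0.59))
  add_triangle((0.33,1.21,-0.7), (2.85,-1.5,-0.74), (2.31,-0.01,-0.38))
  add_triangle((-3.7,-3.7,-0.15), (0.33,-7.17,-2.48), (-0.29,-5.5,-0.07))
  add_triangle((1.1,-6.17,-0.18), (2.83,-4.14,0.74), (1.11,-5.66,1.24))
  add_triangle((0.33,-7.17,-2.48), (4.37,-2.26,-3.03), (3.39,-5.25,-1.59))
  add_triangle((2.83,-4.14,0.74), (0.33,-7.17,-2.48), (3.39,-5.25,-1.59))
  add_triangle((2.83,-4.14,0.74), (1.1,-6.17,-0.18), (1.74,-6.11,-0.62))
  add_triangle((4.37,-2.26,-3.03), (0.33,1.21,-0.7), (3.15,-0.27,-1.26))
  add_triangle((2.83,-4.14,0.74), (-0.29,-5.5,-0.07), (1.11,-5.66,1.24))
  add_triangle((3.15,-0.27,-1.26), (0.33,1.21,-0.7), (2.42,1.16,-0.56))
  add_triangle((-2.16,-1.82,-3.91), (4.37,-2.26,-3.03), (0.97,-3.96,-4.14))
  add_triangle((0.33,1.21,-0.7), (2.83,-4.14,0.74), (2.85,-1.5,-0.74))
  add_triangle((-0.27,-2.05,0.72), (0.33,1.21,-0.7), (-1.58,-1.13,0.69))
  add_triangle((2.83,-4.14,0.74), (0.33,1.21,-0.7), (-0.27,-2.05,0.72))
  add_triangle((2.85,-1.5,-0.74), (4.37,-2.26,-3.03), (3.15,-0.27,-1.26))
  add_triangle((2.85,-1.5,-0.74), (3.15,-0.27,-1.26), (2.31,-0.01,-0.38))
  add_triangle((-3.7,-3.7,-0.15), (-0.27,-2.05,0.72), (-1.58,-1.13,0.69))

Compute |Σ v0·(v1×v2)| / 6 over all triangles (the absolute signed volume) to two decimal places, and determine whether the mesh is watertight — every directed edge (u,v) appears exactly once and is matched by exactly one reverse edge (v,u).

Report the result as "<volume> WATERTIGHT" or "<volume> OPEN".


104.37 OPEN

Per-triangle v0·(v1×v2)/6:
  t1: +10.5161
  t2: +1.8452
  t3: +0.3503
  t4: +1.9503
  t5: +5.2785
  t6: +0.6072
  t7: -0.2155
  t8: +18.2015
  t9: +5.3997
  t10: +3.6720
  t11: +2.3582
  t12: +1.9247
  t13: +0.6106
  t14: +2.2592
  t15: +0.7698
  t16: +6.4458
  t17: +2.4554
  t18: +0.9240
  t19: +2.1399
  t20: -0.4963
  t21: +7.7414
  t22: +2.9333
  t23: +9.6104
  t24: +7.4591
  t25: +1.5263
  t26: +1.3957
  t27: -2.6428
  t28: +0.6730
  t29: +6.2036
  t30: +0.1959
  t31: -0.1174
  t32: -0.2755
  t33: +1.2411
  t34: +0.3981
  t35: +1.0305
Σ = +104.3694 → |volume| = 104.37

Directed edges: 105 total; 3 unmatched, e.g. (0.97,-3.96,-4.14)→(0.33,-7.17,-2.48) → open.


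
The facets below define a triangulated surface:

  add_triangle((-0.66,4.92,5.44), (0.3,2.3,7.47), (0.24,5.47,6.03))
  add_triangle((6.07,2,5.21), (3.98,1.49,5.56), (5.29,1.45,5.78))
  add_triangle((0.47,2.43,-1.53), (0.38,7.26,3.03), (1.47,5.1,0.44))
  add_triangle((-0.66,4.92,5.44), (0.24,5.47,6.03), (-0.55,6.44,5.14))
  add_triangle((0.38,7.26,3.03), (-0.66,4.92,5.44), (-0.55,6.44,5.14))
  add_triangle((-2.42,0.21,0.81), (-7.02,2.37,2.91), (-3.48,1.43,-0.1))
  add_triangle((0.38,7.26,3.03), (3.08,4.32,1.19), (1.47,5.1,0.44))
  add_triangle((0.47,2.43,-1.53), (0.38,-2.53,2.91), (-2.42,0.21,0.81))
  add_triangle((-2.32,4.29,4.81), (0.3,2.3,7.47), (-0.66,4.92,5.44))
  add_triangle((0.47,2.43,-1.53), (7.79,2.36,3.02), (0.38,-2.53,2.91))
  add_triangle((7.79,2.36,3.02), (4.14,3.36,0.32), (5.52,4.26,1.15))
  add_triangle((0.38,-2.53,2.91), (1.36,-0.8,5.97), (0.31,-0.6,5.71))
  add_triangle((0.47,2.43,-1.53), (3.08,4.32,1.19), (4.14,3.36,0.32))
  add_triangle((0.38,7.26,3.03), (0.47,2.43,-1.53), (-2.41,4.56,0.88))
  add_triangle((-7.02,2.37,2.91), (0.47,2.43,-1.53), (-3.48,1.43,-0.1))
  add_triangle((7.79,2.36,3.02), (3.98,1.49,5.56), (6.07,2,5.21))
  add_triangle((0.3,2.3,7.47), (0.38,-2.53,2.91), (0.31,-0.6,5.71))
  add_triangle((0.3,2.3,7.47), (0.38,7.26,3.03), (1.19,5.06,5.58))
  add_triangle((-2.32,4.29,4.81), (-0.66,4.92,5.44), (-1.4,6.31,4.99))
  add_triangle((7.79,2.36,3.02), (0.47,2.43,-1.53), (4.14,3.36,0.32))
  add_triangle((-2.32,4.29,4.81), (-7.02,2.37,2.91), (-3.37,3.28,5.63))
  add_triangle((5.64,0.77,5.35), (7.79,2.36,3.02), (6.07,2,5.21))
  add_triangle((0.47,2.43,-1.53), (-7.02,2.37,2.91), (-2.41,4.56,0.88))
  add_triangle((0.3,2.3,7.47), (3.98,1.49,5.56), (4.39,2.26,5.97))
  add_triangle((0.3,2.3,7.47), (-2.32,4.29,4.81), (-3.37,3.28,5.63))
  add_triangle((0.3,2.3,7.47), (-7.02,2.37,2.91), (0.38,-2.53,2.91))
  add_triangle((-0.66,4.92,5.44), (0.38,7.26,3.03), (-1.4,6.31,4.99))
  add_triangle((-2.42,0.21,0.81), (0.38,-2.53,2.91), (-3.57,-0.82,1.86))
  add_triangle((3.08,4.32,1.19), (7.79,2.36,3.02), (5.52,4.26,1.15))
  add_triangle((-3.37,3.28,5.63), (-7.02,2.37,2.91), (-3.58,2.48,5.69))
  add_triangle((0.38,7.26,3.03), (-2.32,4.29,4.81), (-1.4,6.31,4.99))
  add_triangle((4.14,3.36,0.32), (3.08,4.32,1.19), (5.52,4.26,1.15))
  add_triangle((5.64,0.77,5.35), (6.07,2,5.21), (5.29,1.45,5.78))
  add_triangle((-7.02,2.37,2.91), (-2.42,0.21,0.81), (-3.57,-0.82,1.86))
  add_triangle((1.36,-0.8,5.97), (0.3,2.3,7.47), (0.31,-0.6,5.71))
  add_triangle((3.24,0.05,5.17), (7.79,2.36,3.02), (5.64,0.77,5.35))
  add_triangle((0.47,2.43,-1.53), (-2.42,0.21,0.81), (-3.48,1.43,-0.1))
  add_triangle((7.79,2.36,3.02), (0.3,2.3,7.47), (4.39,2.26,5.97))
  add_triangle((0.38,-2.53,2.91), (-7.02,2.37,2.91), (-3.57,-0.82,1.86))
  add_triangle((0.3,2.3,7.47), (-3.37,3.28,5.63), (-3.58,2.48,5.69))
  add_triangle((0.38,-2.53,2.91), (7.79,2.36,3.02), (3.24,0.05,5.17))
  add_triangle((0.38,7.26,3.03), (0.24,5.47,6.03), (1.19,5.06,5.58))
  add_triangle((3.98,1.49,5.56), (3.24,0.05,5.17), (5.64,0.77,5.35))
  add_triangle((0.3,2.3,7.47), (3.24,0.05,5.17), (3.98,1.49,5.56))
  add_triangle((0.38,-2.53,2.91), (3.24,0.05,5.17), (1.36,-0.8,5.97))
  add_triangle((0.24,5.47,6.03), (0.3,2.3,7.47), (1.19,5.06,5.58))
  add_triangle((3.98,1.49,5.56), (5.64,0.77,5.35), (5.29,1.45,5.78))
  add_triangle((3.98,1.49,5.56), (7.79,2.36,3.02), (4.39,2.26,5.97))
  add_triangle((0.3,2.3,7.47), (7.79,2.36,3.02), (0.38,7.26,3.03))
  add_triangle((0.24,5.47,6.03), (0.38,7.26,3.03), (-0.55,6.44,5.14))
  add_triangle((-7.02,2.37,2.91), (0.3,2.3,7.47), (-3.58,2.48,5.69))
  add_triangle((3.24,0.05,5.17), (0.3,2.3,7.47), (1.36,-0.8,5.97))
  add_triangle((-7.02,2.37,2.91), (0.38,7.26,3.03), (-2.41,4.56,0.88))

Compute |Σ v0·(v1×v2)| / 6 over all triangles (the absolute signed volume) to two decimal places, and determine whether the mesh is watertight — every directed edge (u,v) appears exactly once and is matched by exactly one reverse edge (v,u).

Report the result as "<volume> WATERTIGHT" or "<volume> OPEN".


Per-triangle v0·(v1×v2)/6:
  t1: +3.9432
  t2: +0.8595
  t3: +3.0032
  t4: +1.5769
  t5: -0.9126
  t6: +1.1532
  t7: +4.9385
  t8: -1.6442
  t9: +7.0812
  t10: -2.3252
  t11: +1.6106
  t12: +2.1562
  t13: +3.3129
  t14: +8.5782
  t15: +4.2735
  t16: +0.2142
  t17: -0.4284
  t18: -6.5339
  t19: +2.8725
  t20: +0.8647
  t21: +7.7222
  t22: +4.1431
  t23: +5.4919
  t24: +3.1197
  t25: +7.7374
  t26: +29.9583
  t27: +4.4742
  t28: -0.7142
  t29: +4.3397
  t30: +4.2454
  t31: +0.9336
  t32: +1.0530
  t33: +1.2138
  t34: +0.7277
  t35: +3.0238
  t36: -0.9436
  t37: -0.6359
  t38: +3.3620
  t39: +6.2005
  t40: +4.0734
  t41: +10.1000
  t42: +4.3889
  t43: +2.5238
  t44: +6.3735
  t45: +4.1821
  t46: +4.3543
  t47: +0.5428
  t48: +3.2754
  t49: +59.9481
  t50: +3.8846
  t51: -0.5201
  t52: +7.8094
  t53: +15.0005
Σ = +245.9834 → |volume| = 245.98

Directed edges: 159 total; 9 unmatched, e.g. (1.47,5.1,0.44)→(0.47,2.43,-1.53) → open.

245.98 OPEN


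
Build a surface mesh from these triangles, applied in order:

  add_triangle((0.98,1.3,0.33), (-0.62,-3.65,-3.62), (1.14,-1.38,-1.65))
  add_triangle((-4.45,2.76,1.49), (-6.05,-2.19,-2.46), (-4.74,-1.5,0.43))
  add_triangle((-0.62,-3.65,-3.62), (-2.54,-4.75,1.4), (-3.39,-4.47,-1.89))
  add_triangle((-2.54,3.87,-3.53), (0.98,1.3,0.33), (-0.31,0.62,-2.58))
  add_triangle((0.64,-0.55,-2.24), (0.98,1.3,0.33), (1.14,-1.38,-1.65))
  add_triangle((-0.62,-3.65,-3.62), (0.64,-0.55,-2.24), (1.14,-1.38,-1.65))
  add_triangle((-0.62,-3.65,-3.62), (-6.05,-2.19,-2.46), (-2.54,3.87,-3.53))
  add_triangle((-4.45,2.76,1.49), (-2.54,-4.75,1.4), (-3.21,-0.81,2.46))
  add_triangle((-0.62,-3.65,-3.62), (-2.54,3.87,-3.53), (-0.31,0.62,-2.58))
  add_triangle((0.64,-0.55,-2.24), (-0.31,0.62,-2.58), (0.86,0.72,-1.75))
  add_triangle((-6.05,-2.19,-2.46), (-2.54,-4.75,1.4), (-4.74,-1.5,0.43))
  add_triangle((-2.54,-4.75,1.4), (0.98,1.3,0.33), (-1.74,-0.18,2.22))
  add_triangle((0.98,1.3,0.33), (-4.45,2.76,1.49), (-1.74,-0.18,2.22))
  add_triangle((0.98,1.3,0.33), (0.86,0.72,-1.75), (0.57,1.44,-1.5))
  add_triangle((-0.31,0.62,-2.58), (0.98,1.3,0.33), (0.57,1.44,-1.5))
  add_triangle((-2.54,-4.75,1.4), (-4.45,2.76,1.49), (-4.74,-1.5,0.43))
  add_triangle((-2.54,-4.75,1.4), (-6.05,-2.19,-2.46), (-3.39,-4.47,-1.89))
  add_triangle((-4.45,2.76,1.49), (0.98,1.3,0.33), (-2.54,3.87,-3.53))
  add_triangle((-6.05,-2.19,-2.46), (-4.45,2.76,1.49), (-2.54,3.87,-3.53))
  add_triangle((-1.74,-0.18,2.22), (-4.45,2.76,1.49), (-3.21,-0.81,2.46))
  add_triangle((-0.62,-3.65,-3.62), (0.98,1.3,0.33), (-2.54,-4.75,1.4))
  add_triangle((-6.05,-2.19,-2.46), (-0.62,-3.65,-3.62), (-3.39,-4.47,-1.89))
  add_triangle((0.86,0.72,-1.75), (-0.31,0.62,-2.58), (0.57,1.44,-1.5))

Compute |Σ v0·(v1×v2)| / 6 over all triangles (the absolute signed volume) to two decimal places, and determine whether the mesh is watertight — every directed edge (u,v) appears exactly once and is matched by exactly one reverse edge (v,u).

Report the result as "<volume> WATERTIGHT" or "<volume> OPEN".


Per-triangle v0·(v1×v2)/6:
  t1: -0.6721
  t2: +9.6714
  t3: +7.0982
  t4: +2.4767
  t5: +0.6952
  t6: +1.2913
  t7: +24.8904
  t8: +5.3568
  t9: +4.3527
  t10: +0.6179
  t11: +9.6346
  t12: +1.4167
  t13: +2.9315
  t14: +0.3441
  t15: +0.0085
  t16: +7.2379
  t17: +9.9310
  t18: +7.3183
  t19: +26.9399
  t20: +2.1078
  t21: +1.8108
  t22: +9.2456
  t23: +0.4002
Σ = +135.1054 → |volume| = 135.11

Directed edges: 69 total; 9 unmatched, e.g. (0.64,-0.55,-2.24)→(0.98,1.3,0.33) → open.

135.11 OPEN


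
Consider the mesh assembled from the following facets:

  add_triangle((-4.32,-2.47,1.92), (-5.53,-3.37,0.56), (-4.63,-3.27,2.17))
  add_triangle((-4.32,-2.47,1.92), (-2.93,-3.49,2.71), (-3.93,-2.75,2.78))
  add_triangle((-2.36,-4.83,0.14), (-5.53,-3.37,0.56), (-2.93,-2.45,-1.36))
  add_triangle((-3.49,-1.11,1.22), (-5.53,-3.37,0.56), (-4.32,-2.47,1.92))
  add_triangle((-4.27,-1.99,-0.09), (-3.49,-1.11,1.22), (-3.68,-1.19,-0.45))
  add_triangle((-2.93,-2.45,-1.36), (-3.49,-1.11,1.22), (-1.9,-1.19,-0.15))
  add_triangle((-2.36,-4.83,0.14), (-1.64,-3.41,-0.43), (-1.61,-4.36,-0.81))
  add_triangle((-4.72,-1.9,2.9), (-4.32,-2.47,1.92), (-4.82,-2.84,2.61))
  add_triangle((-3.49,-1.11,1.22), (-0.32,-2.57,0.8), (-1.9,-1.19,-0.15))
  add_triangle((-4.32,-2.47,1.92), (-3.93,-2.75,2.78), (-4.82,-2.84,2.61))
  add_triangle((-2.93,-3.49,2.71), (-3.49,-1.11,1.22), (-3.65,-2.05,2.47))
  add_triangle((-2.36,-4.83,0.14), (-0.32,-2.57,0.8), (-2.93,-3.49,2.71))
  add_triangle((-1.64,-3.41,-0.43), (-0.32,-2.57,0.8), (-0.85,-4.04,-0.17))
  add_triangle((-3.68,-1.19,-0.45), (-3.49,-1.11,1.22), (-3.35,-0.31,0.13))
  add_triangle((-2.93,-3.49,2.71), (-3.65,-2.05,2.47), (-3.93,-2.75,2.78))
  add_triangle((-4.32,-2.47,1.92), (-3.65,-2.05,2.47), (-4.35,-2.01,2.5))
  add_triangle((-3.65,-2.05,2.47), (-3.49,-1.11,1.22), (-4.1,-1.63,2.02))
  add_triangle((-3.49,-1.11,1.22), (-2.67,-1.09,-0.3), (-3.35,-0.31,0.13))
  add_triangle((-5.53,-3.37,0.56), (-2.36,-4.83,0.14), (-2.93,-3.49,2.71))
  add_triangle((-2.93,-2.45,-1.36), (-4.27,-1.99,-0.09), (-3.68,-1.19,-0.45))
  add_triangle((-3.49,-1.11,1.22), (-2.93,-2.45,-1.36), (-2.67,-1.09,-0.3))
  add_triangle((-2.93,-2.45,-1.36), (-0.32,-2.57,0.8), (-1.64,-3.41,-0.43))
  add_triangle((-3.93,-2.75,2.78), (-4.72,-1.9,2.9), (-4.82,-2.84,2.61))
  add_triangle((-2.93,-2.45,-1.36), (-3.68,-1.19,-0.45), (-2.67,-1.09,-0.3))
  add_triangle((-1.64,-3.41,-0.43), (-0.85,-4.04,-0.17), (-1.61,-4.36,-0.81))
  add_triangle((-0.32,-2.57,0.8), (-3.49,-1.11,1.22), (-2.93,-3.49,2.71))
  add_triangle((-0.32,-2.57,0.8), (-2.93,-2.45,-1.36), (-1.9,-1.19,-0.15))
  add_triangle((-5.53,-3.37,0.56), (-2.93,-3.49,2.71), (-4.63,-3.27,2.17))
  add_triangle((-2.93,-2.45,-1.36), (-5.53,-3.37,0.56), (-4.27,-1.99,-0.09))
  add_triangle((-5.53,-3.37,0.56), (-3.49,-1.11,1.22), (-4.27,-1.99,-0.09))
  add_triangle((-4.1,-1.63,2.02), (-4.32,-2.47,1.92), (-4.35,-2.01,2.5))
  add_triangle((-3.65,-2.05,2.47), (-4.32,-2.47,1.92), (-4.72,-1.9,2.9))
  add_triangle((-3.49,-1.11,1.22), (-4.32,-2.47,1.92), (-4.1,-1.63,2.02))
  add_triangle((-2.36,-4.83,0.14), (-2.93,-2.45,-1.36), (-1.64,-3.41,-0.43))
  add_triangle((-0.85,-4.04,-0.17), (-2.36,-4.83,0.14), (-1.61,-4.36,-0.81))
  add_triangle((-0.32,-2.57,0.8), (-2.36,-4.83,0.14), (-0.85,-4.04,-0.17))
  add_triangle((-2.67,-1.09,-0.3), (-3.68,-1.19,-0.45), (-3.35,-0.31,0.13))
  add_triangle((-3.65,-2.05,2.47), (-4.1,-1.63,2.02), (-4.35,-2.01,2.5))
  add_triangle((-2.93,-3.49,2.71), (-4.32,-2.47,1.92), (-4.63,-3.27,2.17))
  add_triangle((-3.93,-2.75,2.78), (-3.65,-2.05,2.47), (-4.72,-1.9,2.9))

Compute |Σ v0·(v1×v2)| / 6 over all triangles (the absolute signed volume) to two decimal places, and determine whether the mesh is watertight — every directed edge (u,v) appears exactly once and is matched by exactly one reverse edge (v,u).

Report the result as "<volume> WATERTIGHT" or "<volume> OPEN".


21.14 WATERTIGHT

Per-triangle v0·(v1×v2)/6:
  t1: +0.8678
  t2: +0.8403
  t3: +5.1184
  t4: +1.2595
  t5: +0.6202
  t6: -0.0933
  t7: +0.2018
  t8: +0.3176
  t9: -1.4033
  t10: +0.1068
  t11: -0.9049
  t12: +2.6804
  t13: -0.5215
  t14: +0.7749
  t15: +0.1049
  t16: +0.2762
  t17: -0.0770
  t18: -0.6878
  t19: +7.6997
  t20: +0.7725
  t21: -0.7551
  t22: -0.5719
  t23: +0.5815
  t24: -0.1636
  t25: -0.2556
  t26: -1.3963
  t27: -1.0076
  t28: +1.6749
  t29: +1.2546
  t30: +0.9785
  t31: +0.2235
  t32: -0.4662
  t33: +0.2964
  t34: +0.7679
  t35: +0.7270
  t36: +0.8727
  t37: -0.0876
  t38: -0.0172
  t39: +0.4846
  t40: +0.0420
Σ = +21.1356 → |volume| = 21.14

Directed edges: 120 total, each appears once with its reverse present → watertight.
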